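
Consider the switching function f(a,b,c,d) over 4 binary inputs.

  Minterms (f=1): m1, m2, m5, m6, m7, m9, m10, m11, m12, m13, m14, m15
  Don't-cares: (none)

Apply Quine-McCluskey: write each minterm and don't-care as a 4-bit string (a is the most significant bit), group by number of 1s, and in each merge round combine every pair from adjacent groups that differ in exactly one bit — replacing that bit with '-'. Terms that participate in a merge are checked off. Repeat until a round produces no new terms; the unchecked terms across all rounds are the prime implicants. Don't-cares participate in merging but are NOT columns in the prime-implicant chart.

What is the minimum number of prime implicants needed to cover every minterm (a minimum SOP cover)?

5

[col 0] 0001*, 0010*, 0101*, 0110*, 0111*, 1001*, 1010*, 1011*, 1100*, 1101*, 1110*, 1111*
[col 1] -001*, -010*, -101*, -110*, -111*, 0-01*, 0-10*, 01-1*, 011-*, 1-01*, 1-10*, 1-11*, 10-1*, 101-*, 11-0*, 11-1*, 110-*, 111-*
[col 2] --01, --10, -1-1, -11-, 1--1, 1-1-, 11--
Prime implicants: --01, --10, -1-1, -11-, 1--1, 1-1-, 11--
PI chart (minterm → PIs covering it):
  1 | --01  (sole → essential)
  2 | --10  (sole → essential)
  5 | --01,-1-1
  6 | --10,-11-
  7 | -1-1,-11-
  9 | --01,1--1
  10 | --10,1-1-
  11 | 1--1,1-1-
  12 | 11--  (sole → essential)
  13 | --01,-1-1,1--1,11--
  14 | --10,-11-,1-1-,11--
  15 | -1-1,-11-,1--1,1-1-,11--
Essential prime implicants: --01, --10, 11--
Petrick residual → -1-1, 1--1
Minimum SOP uses 5 PIs: c'd + cd' + bd + ad + ab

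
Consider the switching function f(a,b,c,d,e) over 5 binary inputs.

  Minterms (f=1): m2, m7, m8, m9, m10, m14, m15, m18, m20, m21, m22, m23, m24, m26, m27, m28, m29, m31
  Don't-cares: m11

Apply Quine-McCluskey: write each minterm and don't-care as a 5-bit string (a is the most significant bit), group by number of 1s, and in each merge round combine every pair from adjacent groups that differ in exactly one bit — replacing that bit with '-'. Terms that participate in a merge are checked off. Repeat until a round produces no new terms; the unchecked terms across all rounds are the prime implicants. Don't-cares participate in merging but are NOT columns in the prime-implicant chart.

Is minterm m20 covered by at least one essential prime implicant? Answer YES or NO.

NO

[col 0] 00010*, 00111*, 01000*, 01001*, 01010*, 01011*, 01110*, 01111*, 10010*, 10100*, 10101*, 10110*, 10111*, 11000*, 11010*, 11011*, 11100*, 11101*, 11111*
[col 1] -0010*, -0111*, -1000*, -1010*, -1011*, -1111*, 0-010*, 0-111*, 01-10*, 01-11*, 010-0*, 010-1*, 0100-*, 0101-*, 0111-*, 1-010*, 1-100*, 1-101*, 1-111*, 10-10, 101-0*, 101-1*, 1010-*, 1011-*, 11-00, 11-11*, 110-0*, 1101-*, 111-1*, 1110-*
[col 2] --010, --111, -1-11, -10-0, -101-, 01-1-, 010--, 1-1-1, 1-10-, 101--
Prime implicants: --010, --111, -1-11, -10-0, -101-, 01-1-, 010--, 1-1-1, 1-10-, 10-10, 101--, 11-00
PI chart (minterm → PIs covering it):
  2 | --010  (sole → essential)
  7 | --111  (sole → essential)
  8 | -10-0,010--
  9 | 010--  (sole → essential)
  10 | --010,-10-0,-101-,01-1-,010--
  14 | 01-1-  (sole → essential)
  15 | --111,-1-11,01-1-
  18 | --010,10-10
  20 | 1-10-,101--
  21 | 1-1-1,1-10-,101--
  22 | 10-10,101--
  23 | --111,1-1-1,101--
  24 | -10-0,11-00
  26 | --010,-10-0,-101-
  27 | -1-11,-101-
  28 | 1-10-,11-00
  29 | 1-1-1,1-10-
  31 | --111,-1-11,1-1-1
Essential prime implicants: --010, --111, 01-1-, 010--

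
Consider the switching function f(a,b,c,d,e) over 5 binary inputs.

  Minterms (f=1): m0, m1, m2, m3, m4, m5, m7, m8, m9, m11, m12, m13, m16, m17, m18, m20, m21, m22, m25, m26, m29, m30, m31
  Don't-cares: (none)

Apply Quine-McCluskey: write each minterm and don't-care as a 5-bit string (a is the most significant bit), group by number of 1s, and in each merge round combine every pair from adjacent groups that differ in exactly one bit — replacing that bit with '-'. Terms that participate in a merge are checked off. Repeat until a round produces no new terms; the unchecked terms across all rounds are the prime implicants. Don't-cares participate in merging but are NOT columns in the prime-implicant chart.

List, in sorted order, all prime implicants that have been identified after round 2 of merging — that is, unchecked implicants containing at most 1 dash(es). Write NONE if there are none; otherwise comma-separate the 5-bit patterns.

Round 0: 00000✓ 00001✓ 00010✓ 00011✓ 00100✓ 00101✓ 00111✓ 01000✓ 01001✓ 01011✓ 01100✓ 01101✓ 10000✓ 10001✓ 10010✓ 10100✓ 10101✓ 10110✓ 11001✓ 11010✓ 11101✓ 11110✓ 11111✓
Round 1: -0000✓ -0001✓ -0010✓ -0100✓ -0101✓ -1001✓ -1101✓ 0-000✓ 0-001✓ 0-011✓ 0-100✓ 0-101✓ 00-00✓ 00-01✓ 00-11✓ 000-0✓ 000-1✓ 0000-✓ 0001-✓ 001-1✓ 0010-✓ 01-00✓ 01-01✓ 010-1✓ 0100-✓ 0110-✓ 1-001✓ 1-010✓ 1-101✓ 1-110✓ 10-00✓ 10-01✓ 10-10✓ 100-0✓ 1000-✓ 101-0✓ 1010-✓ 11-01✓ 11-10✓ 111-1 1111-
Round 2: --001✓ --101✓ -0-00✓ -0-01✓ -00-0 -000-✓ -010-✓ -1-01✓ 0--00✓ 0--01✓ 0-0-1 0-00-✓ 0-10-✓ 00--1 00-0-✓ 000-- 01-0-✓ 1--01✓ 1--10 10--0 10-0-✓
Round 3: ---01 -0-0- 0--0-
PIs = {---01, -0-0-, -00-0, 0--0-, 0-0-1, 00--1, 000--, 1--10, 10--0, 111-1, 1111-}

111-1, 1111-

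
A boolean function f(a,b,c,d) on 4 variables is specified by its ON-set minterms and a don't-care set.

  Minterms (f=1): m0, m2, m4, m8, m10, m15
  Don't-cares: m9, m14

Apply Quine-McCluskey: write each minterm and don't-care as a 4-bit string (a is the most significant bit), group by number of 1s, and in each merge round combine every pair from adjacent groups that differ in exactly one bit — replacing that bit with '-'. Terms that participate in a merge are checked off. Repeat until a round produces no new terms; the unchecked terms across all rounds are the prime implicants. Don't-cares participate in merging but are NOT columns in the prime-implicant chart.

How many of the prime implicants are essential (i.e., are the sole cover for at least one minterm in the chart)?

3

size-2^0 implicants → 0000(✓)  0010(✓)  0100(✓)  1000(✓)  1001(✓)  1010(✓)  1110(✓)  1111(✓)
size-2^1 implicants → -000(✓)  -010(✓)  0-00  00-0(✓)  1-10  10-0(✓)  100-  111-
size-2^2 implicants → -0-0
Unchecked terms (primes): -0-0, 0-00, 1-10, 100-, 111-
Minterm coverage:
  m0 ⊆ -0-0,0-00
  m2 ⊆ -0-0 [E]
  m4 ⊆ 0-00 [E]
  m8 ⊆ -0-0,100-
  m10 ⊆ -0-0,1-10
  m15 ⊆ 111- [E]
E = {-0-0, 0-00, 111-}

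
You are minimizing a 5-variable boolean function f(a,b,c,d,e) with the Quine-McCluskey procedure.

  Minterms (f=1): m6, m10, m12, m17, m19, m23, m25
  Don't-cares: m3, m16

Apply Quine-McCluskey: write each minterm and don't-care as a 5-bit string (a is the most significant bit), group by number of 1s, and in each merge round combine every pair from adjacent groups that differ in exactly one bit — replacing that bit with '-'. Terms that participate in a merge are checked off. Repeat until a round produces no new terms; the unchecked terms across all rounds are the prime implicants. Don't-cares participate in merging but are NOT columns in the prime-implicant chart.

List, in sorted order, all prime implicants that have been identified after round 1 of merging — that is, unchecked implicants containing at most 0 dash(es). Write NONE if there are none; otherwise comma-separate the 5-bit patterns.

00110, 01010, 01100

size-2^0 implicants → 00011(✓)  00110  01010  01100  10000(✓)  10001(✓)  10011(✓)  10111(✓)  11001(✓)
size-2^1 implicants → -0011  1-001  10-11  100-1  1000-
Unchecked terms (primes): -0011, 00110, 01010, 01100, 1-001, 10-11, 100-1, 1000-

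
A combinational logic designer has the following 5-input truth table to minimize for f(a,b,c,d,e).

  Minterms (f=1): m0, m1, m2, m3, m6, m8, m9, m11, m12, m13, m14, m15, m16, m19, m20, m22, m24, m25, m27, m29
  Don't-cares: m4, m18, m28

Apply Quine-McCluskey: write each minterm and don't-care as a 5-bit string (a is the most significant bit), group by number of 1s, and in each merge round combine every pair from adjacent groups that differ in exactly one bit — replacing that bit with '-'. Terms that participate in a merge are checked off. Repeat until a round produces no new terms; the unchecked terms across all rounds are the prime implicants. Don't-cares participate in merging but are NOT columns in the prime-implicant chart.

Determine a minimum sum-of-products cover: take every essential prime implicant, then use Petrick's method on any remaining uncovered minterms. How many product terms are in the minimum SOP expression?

size-2^0 implicants → 00000(✓)  00001(✓)  00010(✓)  00011(✓)  00100(✓)  00110(✓)  01000(✓)  01001(✓)  01011(✓)  01100(✓)  01101(✓)  01110(✓)  01111(✓)  10000(✓)  10010(✓)  10011(✓)  10100(✓)  10110(✓)  11000(✓)  11001(✓)  11011(✓)  11100(✓)  11101(✓)
size-2^1 implicants → -0000(✓)  -0010(✓)  -0011(✓)  -0100(✓)  -0110(✓)  -1000(✓)  -1001(✓)  -1011(✓)  -1100(✓)  -1101(✓)  0-000(✓)  0-001(✓)  0-011(✓)  0-100(✓)  0-110(✓)  00-00(✓)  00-10(✓)  000-0(✓)  000-1(✓)  0000-(✓)  0001-(✓)  001-0(✓)  01-00(✓)  01-01(✓)  01-11(✓)  010-1(✓)  0100-(✓)  011-0(✓)  011-1(✓)  0110-(✓)  0111-(✓)  1-000(✓)  1-011(✓)  1-100(✓)  10-00(✓)  10-10(✓)  100-0(✓)  1001-(✓)  101-0(✓)  11-00(✓)  11-01(✓)  110-1(✓)  1100-(✓)  1110-(✓)
size-2^2 implicants → --000(✓)  --011  --100(✓)  -0-00(✓)  -0-10(✓)  -00-0(✓)  -001-  -01-0(✓)  -1-00(✓)  -1-01(✓)  -10-1  -100-(✓)  -110-(✓)  0--00(✓)  0-0-1  0-00-  0-1-0  00--0(✓)  000--  01--1  01-0-(✓)  011--  1--00(✓)  10--0(✓)  11-0-(✓)
size-2^3 implicants → ---00  -0--0  -1-0-
Unchecked terms (primes): ---00, --011, -0--0, -001-, -1-0-, -10-1, 0-0-1, 0-00-, 0-1-0, 000--, 01--1, 011--
Minterm coverage:
  m0 ⊆ ---00,-0--0,0-00-,000--
  m1 ⊆ 0-0-1,0-00-,000--
  m2 ⊆ -0--0,-001-,000--
  m3 ⊆ --011,-001-,0-0-1,000--
  m6 ⊆ -0--0,0-1-0
  m8 ⊆ ---00,-1-0-,0-00-
  m9 ⊆ -1-0-,-10-1,0-0-1,0-00-,01--1
  m11 ⊆ --011,-10-1,0-0-1,01--1
  m12 ⊆ ---00,-1-0-,0-1-0,011--
  m13 ⊆ -1-0-,01--1,011--
  m14 ⊆ 0-1-0,011--
  m15 ⊆ 01--1,011--
  m16 ⊆ ---00,-0--0
  m19 ⊆ --011,-001-
  m20 ⊆ ---00,-0--0
  m22 ⊆ -0--0 [E]
  m24 ⊆ ---00,-1-0-
  m25 ⊆ -1-0-,-10-1
  m27 ⊆ --011,-10-1
  m29 ⊆ -1-0- [E]
E = {-0--0, -1-0-}
Petrick residual → --011, 0-0-1, 011--
Cover = c'de + b'e' + bd' + a'c'e + a'bc  |cover|=5

5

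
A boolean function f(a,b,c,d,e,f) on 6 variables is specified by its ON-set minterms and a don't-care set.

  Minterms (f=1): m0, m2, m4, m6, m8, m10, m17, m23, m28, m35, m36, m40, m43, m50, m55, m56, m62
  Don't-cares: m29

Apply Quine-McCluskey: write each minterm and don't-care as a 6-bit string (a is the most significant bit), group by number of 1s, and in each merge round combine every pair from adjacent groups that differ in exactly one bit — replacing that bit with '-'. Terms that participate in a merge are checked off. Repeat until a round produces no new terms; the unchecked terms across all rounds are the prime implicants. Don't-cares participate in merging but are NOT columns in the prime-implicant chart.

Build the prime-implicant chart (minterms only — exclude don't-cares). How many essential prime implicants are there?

[col 0] 000000*, 000010*, 000100*, 000110*, 001000*, 001010*, 010001, 010111*, 011100*, 011101*, 100011*, 100100*, 101000*, 101011*, 110010, 110111*, 111000*, 111110
[col 1] -00100, -01000, -10111, 00-000*, 00-010*, 000-00*, 000-10*, 0000-0*, 0001-0*, 0010-0*, 01110-, 1-1000, 10-011
[col 2] 00-0-0, 000--0
Prime implicants: -00100, -01000, -10111, 00-0-0, 000--0, 010001, 01110-, 1-1000, 10-011, 110010, 111110
PI chart (minterm → PIs covering it):
  0 | 00-0-0,000--0
  2 | 00-0-0,000--0
  4 | -00100,000--0
  6 | 000--0  (sole → essential)
  8 | -01000,00-0-0
  10 | 00-0-0  (sole → essential)
  17 | 010001  (sole → essential)
  23 | -10111  (sole → essential)
  28 | 01110-  (sole → essential)
  35 | 10-011  (sole → essential)
  36 | -00100  (sole → essential)
  40 | -01000,1-1000
  43 | 10-011  (sole → essential)
  50 | 110010  (sole → essential)
  55 | -10111  (sole → essential)
  56 | 1-1000  (sole → essential)
  62 | 111110  (sole → essential)
Essential prime implicants: -00100, -10111, 00-0-0, 000--0, 010001, 01110-, 1-1000, 10-011, 110010, 111110

10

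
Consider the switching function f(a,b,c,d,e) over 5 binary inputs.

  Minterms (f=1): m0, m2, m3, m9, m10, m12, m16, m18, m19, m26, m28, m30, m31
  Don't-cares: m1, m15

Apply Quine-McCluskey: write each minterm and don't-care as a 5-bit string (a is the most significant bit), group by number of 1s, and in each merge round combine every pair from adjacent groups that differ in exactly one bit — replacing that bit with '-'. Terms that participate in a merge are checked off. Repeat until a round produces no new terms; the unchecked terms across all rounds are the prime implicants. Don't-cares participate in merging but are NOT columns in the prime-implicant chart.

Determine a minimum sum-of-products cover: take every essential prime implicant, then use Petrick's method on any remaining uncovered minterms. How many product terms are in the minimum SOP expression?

Round 0: 00000✓ 00001✓ 00010✓ 00011✓ 01001✓ 01010✓ 01100✓ 01111✓ 10000✓ 10010✓ 10011✓ 11010✓ 11100✓ 11110✓ 11111✓
Round 1: -0000✓ -0010✓ -0011✓ -1010✓ -1100 -1111 0-001 0-010✓ 000-0✓ 000-1✓ 0000-✓ 0001-✓ 1-010✓ 100-0✓ 1001-✓ 11-10 111-0 1111-
Round 2: --010 -00-0 -001- 000--
PIs = {--010, -00-0, -001-, -1100, -1111, 0-001, 000--, 11-10, 111-0, 1111-}
Coverage chart:
  m0: -00-0,000--
  m2: --010,-00-0,-001-,000--
  m3: -001-,000--
  m9: 0-001 ←essential
  m10: --010 ←essential
  m12: -1100 ←essential
  m16: -00-0 ←essential
  m18: --010,-00-0,-001-
  m19: -001- ←essential
  m26: --010,11-10
  m28: -1100,111-0
  m30: 11-10,111-0,1111-
  m31: -1111,1111-
Essential: --010, -00-0, -001-, -1100, 0-001
Petrick residual → 1111-
Min cover (6 terms): c'de' + b'c'e' + b'c'd + bcd'e' + a'c'd'e + abcd

6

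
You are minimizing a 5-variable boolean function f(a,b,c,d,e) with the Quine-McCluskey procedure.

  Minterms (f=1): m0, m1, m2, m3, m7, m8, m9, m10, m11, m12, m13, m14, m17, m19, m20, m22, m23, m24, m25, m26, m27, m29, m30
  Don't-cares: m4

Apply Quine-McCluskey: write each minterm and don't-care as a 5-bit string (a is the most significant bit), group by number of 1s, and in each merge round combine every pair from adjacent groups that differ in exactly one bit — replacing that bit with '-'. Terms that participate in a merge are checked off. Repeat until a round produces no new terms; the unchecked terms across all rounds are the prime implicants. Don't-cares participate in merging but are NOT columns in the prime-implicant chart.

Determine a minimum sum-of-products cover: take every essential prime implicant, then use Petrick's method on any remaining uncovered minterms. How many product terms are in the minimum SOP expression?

[col 0] 00000*, 00001*, 00010*, 00011*, 00100*, 00111*, 01000*, 01001*, 01010*, 01011*, 01100*, 01101*, 01110*, 10001*, 10011*, 10100*, 10110*, 10111*, 11000*, 11001*, 11010*, 11011*, 11101*, 11110*
[col 1] -0001*, -0011*, -0100, -0111*, -1000*, -1001*, -1010*, -1011*, -1101*, -1110*, 0-000*, 0-001*, 0-010*, 0-011*, 0-100*, 00-00*, 00-11*, 000-0*, 000-1*, 0000-*, 0001-*, 01-00*, 01-01*, 01-10*, 010-0*, 010-1*, 0100-*, 0101-*, 011-0*, 0110-*, 1-001*, 1-011*, 1-110, 10-11*, 100-1*, 101-0, 1011-, 11-01*, 11-10*, 110-0*, 110-1*, 1100-*, 1101-*
[col 2] --001*, --011*, -0-11, -00-1*, -1-01, -1-10, -10-0*, -10-1*, -100-*, -101-*, 0--00, 0-0-0*, 0-0-1*, 0-00-*, 0-01-*, 000--*, 01--0, 01-0-, 010--*, 1-0-1*, 110--*
[col 3] --0-1, -10--, 0-0--
Prime implicants: --0-1, -0-11, -0100, -1-01, -1-10, -10--, 0--00, 0-0--, 01--0, 01-0-, 1-110, 101-0, 1011-
PI chart (minterm → PIs covering it):
  0 | 0--00,0-0--
  1 | --0-1,0-0--
  2 | 0-0--  (sole → essential)
  3 | --0-1,-0-11,0-0--
  7 | -0-11  (sole → essential)
  8 | -10--,0--00,0-0--,01--0,01-0-
  9 | --0-1,-1-01,-10--,0-0--,01-0-
  10 | -1-10,-10--,0-0--,01--0
  11 | --0-1,-10--,0-0--
  12 | 0--00,01--0,01-0-
  13 | -1-01,01-0-
  14 | -1-10,01--0
  17 | --0-1  (sole → essential)
  19 | --0-1,-0-11
  20 | -0100,101-0
  22 | 1-110,101-0,1011-
  23 | -0-11,1011-
  24 | -10--  (sole → essential)
  25 | --0-1,-1-01,-10--
  26 | -1-10,-10--
  27 | --0-1,-10--
  29 | -1-01  (sole → essential)
  30 | -1-10,1-110
Essential prime implicants: --0-1, -0-11, -1-01, -10--, 0-0--
Petrick residual → -0100, 01--0, 1-110
Minimum SOP uses 8 PIs: c'e + b'de + b'cd'e' + bd'e + bc' + a'c' + a'be' + acde'

8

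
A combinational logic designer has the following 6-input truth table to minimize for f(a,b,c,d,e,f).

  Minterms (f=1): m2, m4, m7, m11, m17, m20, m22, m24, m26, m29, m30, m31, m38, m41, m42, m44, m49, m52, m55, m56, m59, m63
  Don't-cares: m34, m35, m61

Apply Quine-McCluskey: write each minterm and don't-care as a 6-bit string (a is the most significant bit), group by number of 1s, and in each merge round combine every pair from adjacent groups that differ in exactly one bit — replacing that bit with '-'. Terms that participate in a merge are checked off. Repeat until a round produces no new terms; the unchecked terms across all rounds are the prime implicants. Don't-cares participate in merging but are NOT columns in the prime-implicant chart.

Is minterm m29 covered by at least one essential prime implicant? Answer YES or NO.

size-2^0 implicants → 000010(✓)  000100(✓)  000111  001011  010001(✓)  010100(✓)  010110(✓)  011000(✓)  011010(✓)  011101(✓)  011110(✓)  011111(✓)  100010(✓)  100011(✓)  100110(✓)  101001  101010(✓)  101100  110001(✓)  110100(✓)  110111(✓)  111000(✓)  111011(✓)  111101(✓)  111111(✓)
size-2^1 implicants → -00010  -10001  -10100  -11000  -11101(✓)  -11111(✓)  0-0100  01-110  0101-0  011-10  0110-0  0111-1(✓)  01111-  10-010  100-10  10001-  11-111  111-11  1111-1(✓)
size-2^2 implicants → -111-1
Unchecked terms (primes): -00010, -10001, -10100, -11000, -111-1, 0-0100, 000111, 001011, 01-110, 0101-0, 011-10, 0110-0, 01111-, 10-010, 100-10, 10001-, 101001, 101100, 11-111, 111-11
Minterm coverage:
  m2 ⊆ -00010 [E]
  m4 ⊆ 0-0100 [E]
  m7 ⊆ 000111 [E]
  m11 ⊆ 001011 [E]
  m17 ⊆ -10001 [E]
  m20 ⊆ -10100,0-0100,0101-0
  m22 ⊆ 01-110,0101-0
  m24 ⊆ -11000,0110-0
  m26 ⊆ 011-10,0110-0
  m29 ⊆ -111-1 [E]
  m30 ⊆ 01-110,011-10,01111-
  m31 ⊆ -111-1,01111-
  m38 ⊆ 100-10 [E]
  m41 ⊆ 101001 [E]
  m42 ⊆ 10-010 [E]
  m44 ⊆ 101100 [E]
  m49 ⊆ -10001 [E]
  m52 ⊆ -10100 [E]
  m55 ⊆ 11-111 [E]
  m56 ⊆ -11000 [E]
  m59 ⊆ 111-11 [E]
  m63 ⊆ -111-1,11-111,111-11
E = {-00010, -10001, -10100, -11000, -111-1, 0-0100, 000111, 001011, 10-010, 100-10, 101001, 101100, 11-111, 111-11}

YES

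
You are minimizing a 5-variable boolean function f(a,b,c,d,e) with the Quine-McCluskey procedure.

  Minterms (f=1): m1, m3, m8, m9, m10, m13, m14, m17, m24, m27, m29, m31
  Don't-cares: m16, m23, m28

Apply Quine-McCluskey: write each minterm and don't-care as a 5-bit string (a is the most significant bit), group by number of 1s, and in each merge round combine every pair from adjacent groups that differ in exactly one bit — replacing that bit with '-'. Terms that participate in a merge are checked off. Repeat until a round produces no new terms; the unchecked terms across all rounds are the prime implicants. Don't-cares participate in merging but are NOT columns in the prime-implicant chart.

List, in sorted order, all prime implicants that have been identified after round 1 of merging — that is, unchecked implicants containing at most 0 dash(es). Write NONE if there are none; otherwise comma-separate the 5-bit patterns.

size-2^0 implicants → 00001(✓)  00011(✓)  01000(✓)  01001(✓)  01010(✓)  01101(✓)  01110(✓)  10000(✓)  10001(✓)  10111(✓)  11000(✓)  11011(✓)  11100(✓)  11101(✓)  11111(✓)
size-2^1 implicants → -0001  -1000  -1101  0-001  000-1  01-01  01-10  010-0  0100-  1-000  1-111  1000-  11-00  11-11  111-1  1110-
Unchecked terms (primes): -0001, -1000, -1101, 0-001, 000-1, 01-01, 01-10, 010-0, 0100-, 1-000, 1-111, 1000-, 11-00, 11-11, 111-1, 1110-

NONE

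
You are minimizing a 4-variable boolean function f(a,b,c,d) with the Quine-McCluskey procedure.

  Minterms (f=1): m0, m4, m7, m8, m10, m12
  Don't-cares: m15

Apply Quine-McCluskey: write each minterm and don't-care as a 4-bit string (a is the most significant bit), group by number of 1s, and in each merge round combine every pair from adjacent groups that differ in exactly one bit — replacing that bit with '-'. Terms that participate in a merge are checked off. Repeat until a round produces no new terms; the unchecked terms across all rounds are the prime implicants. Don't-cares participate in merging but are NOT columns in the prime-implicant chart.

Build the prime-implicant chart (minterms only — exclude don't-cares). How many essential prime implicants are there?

3

[col 0] 0000*, 0100*, 0111*, 1000*, 1010*, 1100*, 1111*
[col 1] -000*, -100*, -111, 0-00*, 1-00*, 10-0
[col 2] --00
Prime implicants: --00, -111, 10-0
PI chart (minterm → PIs covering it):
  0 | --00  (sole → essential)
  4 | --00  (sole → essential)
  7 | -111  (sole → essential)
  8 | --00,10-0
  10 | 10-0  (sole → essential)
  12 | --00  (sole → essential)
Essential prime implicants: --00, -111, 10-0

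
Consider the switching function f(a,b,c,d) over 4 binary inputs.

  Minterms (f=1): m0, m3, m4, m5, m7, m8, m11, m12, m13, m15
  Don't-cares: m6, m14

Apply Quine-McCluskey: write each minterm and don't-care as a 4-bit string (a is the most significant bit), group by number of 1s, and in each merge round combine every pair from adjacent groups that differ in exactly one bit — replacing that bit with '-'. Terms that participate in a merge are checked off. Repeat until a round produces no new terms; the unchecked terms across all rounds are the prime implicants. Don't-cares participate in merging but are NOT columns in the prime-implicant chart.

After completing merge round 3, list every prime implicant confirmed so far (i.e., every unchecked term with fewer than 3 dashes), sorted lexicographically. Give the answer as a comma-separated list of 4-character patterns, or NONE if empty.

--00, --11

size-2^0 implicants → 0000(✓)  0011(✓)  0100(✓)  0101(✓)  0110(✓)  0111(✓)  1000(✓)  1011(✓)  1100(✓)  1101(✓)  1110(✓)  1111(✓)
size-2^1 implicants → -000(✓)  -011(✓)  -100(✓)  -101(✓)  -110(✓)  -111(✓)  0-00(✓)  0-11(✓)  01-0(✓)  01-1(✓)  010-(✓)  011-(✓)  1-00(✓)  1-11(✓)  11-0(✓)  11-1(✓)  110-(✓)  111-(✓)
size-2^2 implicants → --00  --11  -1-0(✓)  -1-1(✓)  -10-(✓)  -11-(✓)  01--(✓)  11--(✓)
size-2^3 implicants → -1--
Unchecked terms (primes): --00, --11, -1--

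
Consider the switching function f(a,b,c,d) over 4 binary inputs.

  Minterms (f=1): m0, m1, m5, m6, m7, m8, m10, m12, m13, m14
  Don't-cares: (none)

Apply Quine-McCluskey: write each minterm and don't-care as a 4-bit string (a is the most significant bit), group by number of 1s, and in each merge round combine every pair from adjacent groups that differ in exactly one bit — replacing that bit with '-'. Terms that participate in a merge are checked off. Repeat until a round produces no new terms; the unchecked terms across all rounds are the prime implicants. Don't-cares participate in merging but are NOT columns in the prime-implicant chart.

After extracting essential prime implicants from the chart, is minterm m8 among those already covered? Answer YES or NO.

YES

Round 0: 0000✓ 0001✓ 0101✓ 0110✓ 0111✓ 1000✓ 1010✓ 1100✓ 1101✓ 1110✓
Round 1: -000 -101 -110 0-01 000- 01-1 011- 1-00✓ 1-10✓ 10-0✓ 11-0✓ 110-
Round 2: 1--0
PIs = {-000, -101, -110, 0-01, 000-, 01-1, 011-, 1--0, 110-}
Coverage chart:
  m0: -000,000-
  m1: 0-01,000-
  m5: -101,0-01,01-1
  m6: -110,011-
  m7: 01-1,011-
  m8: -000,1--0
  m10: 1--0 ←essential
  m12: 1--0,110-
  m13: -101,110-
  m14: -110,1--0
Essential: 1--0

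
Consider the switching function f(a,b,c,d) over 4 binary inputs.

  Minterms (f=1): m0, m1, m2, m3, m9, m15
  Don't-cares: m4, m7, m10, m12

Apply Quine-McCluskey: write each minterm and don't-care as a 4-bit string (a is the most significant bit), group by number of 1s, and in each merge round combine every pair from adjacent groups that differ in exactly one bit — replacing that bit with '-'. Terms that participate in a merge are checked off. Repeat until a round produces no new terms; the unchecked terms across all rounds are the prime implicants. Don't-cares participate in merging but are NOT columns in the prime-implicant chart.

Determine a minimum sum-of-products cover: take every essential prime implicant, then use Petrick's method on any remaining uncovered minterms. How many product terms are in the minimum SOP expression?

size-2^0 implicants → 0000(✓)  0001(✓)  0010(✓)  0011(✓)  0100(✓)  0111(✓)  1001(✓)  1010(✓)  1100(✓)  1111(✓)
size-2^1 implicants → -001  -010  -100  -111  0-00  0-11  00-0(✓)  00-1(✓)  000-(✓)  001-(✓)
size-2^2 implicants → 00--
Unchecked terms (primes): -001, -010, -100, -111, 0-00, 0-11, 00--
Minterm coverage:
  m0 ⊆ 0-00,00--
  m1 ⊆ -001,00--
  m2 ⊆ -010,00--
  m3 ⊆ 0-11,00--
  m9 ⊆ -001 [E]
  m15 ⊆ -111 [E]
E = {-001, -111}
Petrick residual → 00--
Cover = b'c'd + bcd + a'b'  |cover|=3

3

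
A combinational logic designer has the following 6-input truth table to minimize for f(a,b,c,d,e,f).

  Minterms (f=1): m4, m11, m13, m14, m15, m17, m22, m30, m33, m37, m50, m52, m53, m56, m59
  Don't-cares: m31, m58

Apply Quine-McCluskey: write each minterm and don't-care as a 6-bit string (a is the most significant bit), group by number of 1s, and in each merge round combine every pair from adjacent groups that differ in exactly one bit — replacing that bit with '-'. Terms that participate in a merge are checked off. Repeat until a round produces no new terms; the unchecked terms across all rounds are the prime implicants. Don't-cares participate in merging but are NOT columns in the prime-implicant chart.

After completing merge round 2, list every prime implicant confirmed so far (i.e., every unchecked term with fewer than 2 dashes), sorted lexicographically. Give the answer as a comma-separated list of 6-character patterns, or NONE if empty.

Round 0: 000100 001011✓ 001101✓ 001110✓ 001111✓ 010001 010110✓ 011110✓ 011111✓ 100001✓ 100101✓ 110010✓ 110100✓ 110101✓ 111000✓ 111010✓ 111011✓
Round 1: 0-1110✓ 0-1111✓ 001-11 0011-1 00111-✓ 01-110 01111-✓ 1-0101 100-01 11-010 11010- 1110-0 11101-
Round 2: 0-111-
PIs = {0-111-, 000100, 001-11, 0011-1, 01-110, 010001, 1-0101, 100-01, 11-010, 11010-, 1110-0, 11101-}

000100, 001-11, 0011-1, 01-110, 010001, 1-0101, 100-01, 11-010, 11010-, 1110-0, 11101-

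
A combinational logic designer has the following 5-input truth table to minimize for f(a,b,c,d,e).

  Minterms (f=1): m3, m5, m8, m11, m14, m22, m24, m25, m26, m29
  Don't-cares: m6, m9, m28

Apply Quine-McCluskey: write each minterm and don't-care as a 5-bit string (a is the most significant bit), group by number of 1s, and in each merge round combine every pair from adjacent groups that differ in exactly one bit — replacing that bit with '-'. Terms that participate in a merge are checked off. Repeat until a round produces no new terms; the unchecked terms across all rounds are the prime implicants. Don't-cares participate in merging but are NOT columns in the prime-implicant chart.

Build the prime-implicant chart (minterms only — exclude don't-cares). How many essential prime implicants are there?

[col 0] 00011*, 00101, 00110*, 01000*, 01001*, 01011*, 01110*, 10110*, 11000*, 11001*, 11010*, 11100*, 11101*
[col 1] -0110, -1000*, -1001*, 0-011, 0-110, 010-1, 0100-*, 11-00*, 11-01*, 110-0, 1100-*, 1110-*
[col 2] -100-, 11-0-
Prime implicants: -0110, -100-, 0-011, 0-110, 00101, 010-1, 11-0-, 110-0
PI chart (minterm → PIs covering it):
  3 | 0-011  (sole → essential)
  5 | 00101  (sole → essential)
  8 | -100-  (sole → essential)
  11 | 0-011,010-1
  14 | 0-110  (sole → essential)
  22 | -0110  (sole → essential)
  24 | -100-,11-0-,110-0
  25 | -100-,11-0-
  26 | 110-0  (sole → essential)
  29 | 11-0-  (sole → essential)
Essential prime implicants: -0110, -100-, 0-011, 0-110, 00101, 11-0-, 110-0

7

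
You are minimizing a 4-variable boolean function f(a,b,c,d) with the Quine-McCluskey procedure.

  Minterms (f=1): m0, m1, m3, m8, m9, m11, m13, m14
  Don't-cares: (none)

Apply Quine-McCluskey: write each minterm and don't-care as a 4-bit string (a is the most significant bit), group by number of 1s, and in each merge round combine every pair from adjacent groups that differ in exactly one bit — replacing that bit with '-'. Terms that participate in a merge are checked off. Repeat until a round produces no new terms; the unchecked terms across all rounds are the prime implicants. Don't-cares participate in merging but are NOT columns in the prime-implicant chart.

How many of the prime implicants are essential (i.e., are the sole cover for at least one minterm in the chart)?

Round 0: 0000✓ 0001✓ 0011✓ 1000✓ 1001✓ 1011✓ 1101✓ 1110
Round 1: -000✓ -001✓ -011✓ 00-1✓ 000-✓ 1-01 10-1✓ 100-✓
Round 2: -0-1 -00-
PIs = {-0-1, -00-, 1-01, 1110}
Coverage chart:
  m0: -00- ←essential
  m1: -0-1,-00-
  m3: -0-1 ←essential
  m8: -00- ←essential
  m9: -0-1,-00-,1-01
  m11: -0-1 ←essential
  m13: 1-01 ←essential
  m14: 1110 ←essential
Essential: -0-1, -00-, 1-01, 1110

4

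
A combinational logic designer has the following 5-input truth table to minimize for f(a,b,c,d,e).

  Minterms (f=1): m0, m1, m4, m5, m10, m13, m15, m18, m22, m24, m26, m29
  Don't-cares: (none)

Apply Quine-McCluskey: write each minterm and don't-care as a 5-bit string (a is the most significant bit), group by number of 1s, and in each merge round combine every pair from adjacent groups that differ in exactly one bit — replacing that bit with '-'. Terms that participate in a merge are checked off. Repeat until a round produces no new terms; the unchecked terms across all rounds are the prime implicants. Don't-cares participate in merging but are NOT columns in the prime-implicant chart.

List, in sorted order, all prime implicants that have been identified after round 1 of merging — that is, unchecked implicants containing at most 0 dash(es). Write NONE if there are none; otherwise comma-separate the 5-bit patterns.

[col 0] 00000*, 00001*, 00100*, 00101*, 01010*, 01101*, 01111*, 10010*, 10110*, 11000*, 11010*, 11101*
[col 1] -1010, -1101, 0-101, 00-00*, 00-01*, 0000-*, 0010-*, 011-1, 1-010, 10-10, 110-0
[col 2] 00-0-
Prime implicants: -1010, -1101, 0-101, 00-0-, 011-1, 1-010, 10-10, 110-0

NONE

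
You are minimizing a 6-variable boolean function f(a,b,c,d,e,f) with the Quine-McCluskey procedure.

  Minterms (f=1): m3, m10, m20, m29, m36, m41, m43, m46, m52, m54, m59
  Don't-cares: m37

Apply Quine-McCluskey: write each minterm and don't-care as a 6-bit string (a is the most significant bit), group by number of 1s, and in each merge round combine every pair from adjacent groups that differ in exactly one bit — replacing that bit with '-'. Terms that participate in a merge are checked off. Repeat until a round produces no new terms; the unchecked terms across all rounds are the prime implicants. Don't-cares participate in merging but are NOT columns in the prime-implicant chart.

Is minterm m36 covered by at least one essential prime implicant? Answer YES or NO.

NO

Round 0: 000011 001010 010100✓ 011101 100100✓ 100101✓ 101001✓ 101011✓ 101110 110100✓ 110110✓ 111011✓
Round 1: -10100 1-0100 1-1011 10010- 1010-1 1101-0
PIs = {-10100, 000011, 001010, 011101, 1-0100, 1-1011, 10010-, 1010-1, 101110, 1101-0}
Coverage chart:
  m3: 000011 ←essential
  m10: 001010 ←essential
  m20: -10100 ←essential
  m29: 011101 ←essential
  m36: 1-0100,10010-
  m41: 1010-1 ←essential
  m43: 1-1011,1010-1
  m46: 101110 ←essential
  m52: -10100,1-0100,1101-0
  m54: 1101-0 ←essential
  m59: 1-1011 ←essential
Essential: -10100, 000011, 001010, 011101, 1-1011, 1010-1, 101110, 1101-0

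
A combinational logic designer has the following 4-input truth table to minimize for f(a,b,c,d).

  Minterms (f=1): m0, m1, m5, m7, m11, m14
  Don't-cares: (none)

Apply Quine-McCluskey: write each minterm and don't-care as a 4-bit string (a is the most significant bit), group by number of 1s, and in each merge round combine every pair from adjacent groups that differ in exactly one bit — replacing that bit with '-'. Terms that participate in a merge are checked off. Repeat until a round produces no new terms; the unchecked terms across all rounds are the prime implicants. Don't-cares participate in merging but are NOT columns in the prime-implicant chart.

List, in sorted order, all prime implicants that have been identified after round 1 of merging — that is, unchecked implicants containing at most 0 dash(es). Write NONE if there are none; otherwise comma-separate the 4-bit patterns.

1011, 1110

size-2^0 implicants → 0000(✓)  0001(✓)  0101(✓)  0111(✓)  1011  1110
size-2^1 implicants → 0-01  000-  01-1
Unchecked terms (primes): 0-01, 000-, 01-1, 1011, 1110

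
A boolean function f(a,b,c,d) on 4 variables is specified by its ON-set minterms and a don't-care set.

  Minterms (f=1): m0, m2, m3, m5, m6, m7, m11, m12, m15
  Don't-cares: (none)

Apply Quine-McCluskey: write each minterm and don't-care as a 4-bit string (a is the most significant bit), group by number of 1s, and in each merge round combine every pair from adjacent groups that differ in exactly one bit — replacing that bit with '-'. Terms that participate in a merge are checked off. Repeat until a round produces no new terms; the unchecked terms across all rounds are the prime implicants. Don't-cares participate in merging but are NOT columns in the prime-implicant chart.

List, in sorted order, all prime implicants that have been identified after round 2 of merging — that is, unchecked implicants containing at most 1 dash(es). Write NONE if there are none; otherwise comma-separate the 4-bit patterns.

00-0, 01-1, 1100

size-2^0 implicants → 0000(✓)  0010(✓)  0011(✓)  0101(✓)  0110(✓)  0111(✓)  1011(✓)  1100  1111(✓)
size-2^1 implicants → -011(✓)  -111(✓)  0-10(✓)  0-11(✓)  00-0  001-(✓)  01-1  011-(✓)  1-11(✓)
size-2^2 implicants → --11  0-1-
Unchecked terms (primes): --11, 0-1-, 00-0, 01-1, 1100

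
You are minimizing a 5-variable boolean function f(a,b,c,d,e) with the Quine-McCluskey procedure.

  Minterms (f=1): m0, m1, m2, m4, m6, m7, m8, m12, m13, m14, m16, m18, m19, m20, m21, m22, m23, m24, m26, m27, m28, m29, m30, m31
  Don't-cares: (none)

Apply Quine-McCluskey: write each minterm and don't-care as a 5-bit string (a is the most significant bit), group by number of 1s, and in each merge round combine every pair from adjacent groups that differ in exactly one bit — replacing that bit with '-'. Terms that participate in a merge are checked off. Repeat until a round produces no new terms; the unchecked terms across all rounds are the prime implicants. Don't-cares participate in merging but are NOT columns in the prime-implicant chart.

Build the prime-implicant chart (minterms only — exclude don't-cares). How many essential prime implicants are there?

Round 0: 00000✓ 00001✓ 00010✓ 00100✓ 00110✓ 00111✓ 01000✓ 01100✓ 01101✓ 01110✓ 10000✓ 10010✓ 10011✓ 10100✓ 10101✓ 10110✓ 10111✓ 11000✓ 11010✓ 11011✓ 11100✓ 11101✓ 11110✓ 11111✓
Round 1: -0000✓ -0010✓ -0100✓ -0110✓ -0111✓ -1000✓ -1100✓ -1101✓ -1110✓ 0-000✓ 0-100✓ 0-110✓ 00-00✓ 00-10✓ 000-0✓ 0000- 001-0✓ 0011-✓ 01-00✓ 011-0✓ 0110-✓ 1-000✓ 1-010✓ 1-011✓ 1-100✓ 1-101✓ 1-110✓ 1-111✓ 10-00✓ 10-10✓ 10-11✓ 100-0✓ 1001-✓ 101-0✓ 101-1✓ 1010-✓ 1011-✓ 11-00✓ 11-10✓ 11-11✓ 110-0✓ 1101-✓ 111-0✓ 111-1✓ 1110-✓ 1111-✓
Round 2: --000✓ --100✓ --110✓ -0-00✓ -0-10✓ -00-0✓ -01-0✓ -011- -1-00✓ -11-0✓ -110- 0--00✓ 0-1-0✓ 00--0✓ 1--00✓ 1--10✓ 1--11✓ 1-0-0✓ 1-01-✓ 1-1-0✓ 1-1-1✓ 1-10-✓ 1-11-✓ 10--0✓ 10-1-✓ 101--✓ 11--0✓ 11-1-✓ 111--✓
Round 3: ---00 --1-0 -0--0 1---0 1--1- 1-1--
PIs = {---00, --1-0, -0--0, -011-, -110-, 0000-, 1---0, 1--1-, 1-1--}
Coverage chart:
  m0: ---00,-0--0,0000-
  m1: 0000- ←essential
  m2: -0--0 ←essential
  m4: ---00,--1-0,-0--0
  m6: --1-0,-0--0,-011-
  m7: -011- ←essential
  m8: ---00 ←essential
  m12: ---00,--1-0,-110-
  m13: -110- ←essential
  m14: --1-0 ←essential
  m16: ---00,-0--0,1---0
  m18: -0--0,1---0,1--1-
  m19: 1--1- ←essential
  m20: ---00,--1-0,-0--0,1---0,1-1--
  m21: 1-1-- ←essential
  m22: --1-0,-0--0,-011-,1---0,1--1-,1-1--
  m23: -011-,1--1-,1-1--
  m24: ---00,1---0
  m26: 1---0,1--1-
  m27: 1--1- ←essential
  m28: ---00,--1-0,-110-,1---0,1-1--
  m29: -110-,1-1--
  m30: --1-0,1---0,1--1-,1-1--
  m31: 1--1-,1-1--
Essential: ---00, --1-0, -0--0, -011-, -110-, 0000-, 1--1-, 1-1--

8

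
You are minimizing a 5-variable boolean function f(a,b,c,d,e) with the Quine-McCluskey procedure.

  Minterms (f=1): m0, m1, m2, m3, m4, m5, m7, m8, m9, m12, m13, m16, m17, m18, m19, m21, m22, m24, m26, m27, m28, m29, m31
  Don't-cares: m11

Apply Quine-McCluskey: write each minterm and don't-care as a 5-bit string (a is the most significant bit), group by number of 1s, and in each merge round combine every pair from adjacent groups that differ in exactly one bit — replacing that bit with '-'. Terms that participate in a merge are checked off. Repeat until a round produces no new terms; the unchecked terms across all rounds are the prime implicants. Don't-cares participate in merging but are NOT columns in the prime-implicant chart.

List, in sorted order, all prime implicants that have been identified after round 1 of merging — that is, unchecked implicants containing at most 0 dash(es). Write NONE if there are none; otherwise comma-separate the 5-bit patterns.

NONE

Round 0: 00000✓ 00001✓ 00010✓ 00011✓ 00100✓ 00101✓ 00111✓ 01000✓ 01001✓ 01011✓ 01100✓ 01101✓ 10000✓ 10001✓ 10010✓ 10011✓ 10101✓ 10110✓ 11000✓ 11010✓ 11011✓ 11100✓ 11101✓ 11111✓
Round 1: -0000✓ -0001✓ -0010✓ -0011✓ -0101✓ -1000✓ -1011✓ -1100✓ -1101✓ 0-000✓ 0-001✓ 0-011✓ 0-100✓ 0-101✓ 00-00✓ 00-01✓ 00-11✓ 000-0✓ 000-1✓ 0000-✓ 0001-✓ 001-1✓ 0010-✓ 01-00✓ 01-01✓ 010-1✓ 0100-✓ 0110-✓ 1-000✓ 1-010✓ 1-011✓ 1-101✓ 10-01✓ 10-10 100-0✓ 100-1✓ 1000-✓ 1001-✓ 11-00✓ 11-11 110-0✓ 1101-✓ 111-1 1110-✓
Round 2: --000 --011 --101 -0-01 -00-0✓ -00-1✓ -000-✓ -001-✓ -1-00 -110- 0--00✓ 0--01✓ 0-0-1 0-00-✓ 0-10-✓ 00--1 00-0-✓ 000--✓ 01-0-✓ 1-0-0 1-01- 100--✓
Round 3: -00-- 0--0-
PIs = {--000, --011, --101, -0-01, -00--, -1-00, -110-, 0--0-, 0-0-1, 00--1, 1-0-0, 1-01-, 10-10, 11-11, 111-1}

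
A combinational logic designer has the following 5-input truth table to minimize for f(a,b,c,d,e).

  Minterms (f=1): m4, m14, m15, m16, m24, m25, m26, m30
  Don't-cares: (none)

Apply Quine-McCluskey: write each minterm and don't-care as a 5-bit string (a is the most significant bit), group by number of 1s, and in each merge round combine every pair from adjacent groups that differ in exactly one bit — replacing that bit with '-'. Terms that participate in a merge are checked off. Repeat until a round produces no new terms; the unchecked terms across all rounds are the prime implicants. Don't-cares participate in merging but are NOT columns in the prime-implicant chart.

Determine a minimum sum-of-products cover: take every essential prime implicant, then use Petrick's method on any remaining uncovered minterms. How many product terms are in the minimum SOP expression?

[col 0] 00100, 01110*, 01111*, 10000*, 11000*, 11001*, 11010*, 11110*
[col 1] -1110, 0111-, 1-000, 11-10, 110-0, 1100-
Prime implicants: -1110, 00100, 0111-, 1-000, 11-10, 110-0, 1100-
PI chart (minterm → PIs covering it):
  4 | 00100  (sole → essential)
  14 | -1110,0111-
  15 | 0111-  (sole → essential)
  16 | 1-000  (sole → essential)
  24 | 1-000,110-0,1100-
  25 | 1100-  (sole → essential)
  26 | 11-10,110-0
  30 | -1110,11-10
Essential prime implicants: 00100, 0111-, 1-000, 1100-
Petrick residual → 11-10
Minimum SOP uses 5 PIs: a'b'cd'e' + a'bcd + ac'd'e' + abde' + abc'd'

5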